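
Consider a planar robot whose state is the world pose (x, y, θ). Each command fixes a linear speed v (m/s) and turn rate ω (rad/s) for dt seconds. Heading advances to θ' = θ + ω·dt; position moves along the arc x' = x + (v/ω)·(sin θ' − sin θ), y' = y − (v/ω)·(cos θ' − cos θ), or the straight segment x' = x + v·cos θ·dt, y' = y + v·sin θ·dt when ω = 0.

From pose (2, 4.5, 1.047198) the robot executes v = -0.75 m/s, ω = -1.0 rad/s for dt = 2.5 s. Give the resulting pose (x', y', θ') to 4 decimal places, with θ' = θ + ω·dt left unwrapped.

(0.6057, 4.7867, -1.4528)

θ' = 1.0472 + -1.0·2.5 = -1.4528
R = v/ω = -0.75/-1.0 = 0.7500
x' = 2 + 0.7500·(sin -1.4528 − sin 1.0472) = 0.6057
y' = 4.5 − 0.7500·(cos -1.4528 − cos 1.0472) = 4.7867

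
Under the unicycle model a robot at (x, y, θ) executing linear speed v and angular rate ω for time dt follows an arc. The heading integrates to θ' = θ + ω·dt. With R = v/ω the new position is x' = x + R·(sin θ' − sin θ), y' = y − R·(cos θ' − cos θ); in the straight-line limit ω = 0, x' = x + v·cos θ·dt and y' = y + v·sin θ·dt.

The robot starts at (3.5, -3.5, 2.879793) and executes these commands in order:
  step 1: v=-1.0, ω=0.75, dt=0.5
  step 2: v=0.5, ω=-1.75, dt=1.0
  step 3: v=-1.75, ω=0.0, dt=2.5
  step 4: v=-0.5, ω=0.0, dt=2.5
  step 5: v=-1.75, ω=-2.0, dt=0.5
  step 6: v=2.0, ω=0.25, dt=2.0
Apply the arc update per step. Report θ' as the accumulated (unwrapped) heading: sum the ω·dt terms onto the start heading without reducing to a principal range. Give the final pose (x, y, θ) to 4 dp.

step 1: θ'=3.2548 (R=-1.3333) → pose (3.9957, -3.5369, 3.2548)
step 2: θ'=1.5048 (R=-0.2857) → pose (3.6783, -3.2342, 1.5048)
step 3: θ'=1.5048 (straight) → pose (3.3898, -7.5996, 1.5048)
step 4: θ'=1.5048 (straight) → pose (3.3073, -8.8469, 1.5048)
step 5: θ'=0.5048 (R=0.8750) → pose (2.8574, -9.5551, 0.5048)
step 6: θ'=1.0048 (R=8.0000) → pose (5.7408, -6.8430, 1.0048)

(5.7408, -6.8430, 1.0048)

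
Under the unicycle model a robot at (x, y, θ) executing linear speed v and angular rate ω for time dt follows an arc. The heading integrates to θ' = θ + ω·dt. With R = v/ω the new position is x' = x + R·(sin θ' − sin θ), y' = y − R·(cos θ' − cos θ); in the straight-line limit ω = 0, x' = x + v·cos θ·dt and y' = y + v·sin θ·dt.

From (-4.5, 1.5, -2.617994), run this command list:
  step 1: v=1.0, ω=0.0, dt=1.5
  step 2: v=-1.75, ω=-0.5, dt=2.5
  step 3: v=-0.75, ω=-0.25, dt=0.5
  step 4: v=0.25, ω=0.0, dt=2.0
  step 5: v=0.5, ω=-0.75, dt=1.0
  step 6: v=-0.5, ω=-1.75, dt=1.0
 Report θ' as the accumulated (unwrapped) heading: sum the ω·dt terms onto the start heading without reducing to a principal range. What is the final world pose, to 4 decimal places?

(-2.2998, 0.6346, -6.4930)

step 1: θ'=-2.6180 (straight) → pose (-5.7990, 0.7500, -2.6180)
step 2: θ'=-3.8680 (R=3.5000) → pose (-1.7244, 0.3354, -3.8680)
step 3: θ'=-3.9930 (R=3.0000) → pose (-1.4603, 0.0695, -3.9930)
step 4: θ'=-3.9930 (straight) → pose (-1.7898, 0.4456, -3.9930)
step 5: θ'=-4.7430 (R=-0.6667) → pose (-1.9547, 0.9053, -4.7430)
step 6: θ'=-6.4930 (R=0.2857) → pose (-2.2998, 0.6346, -6.4930)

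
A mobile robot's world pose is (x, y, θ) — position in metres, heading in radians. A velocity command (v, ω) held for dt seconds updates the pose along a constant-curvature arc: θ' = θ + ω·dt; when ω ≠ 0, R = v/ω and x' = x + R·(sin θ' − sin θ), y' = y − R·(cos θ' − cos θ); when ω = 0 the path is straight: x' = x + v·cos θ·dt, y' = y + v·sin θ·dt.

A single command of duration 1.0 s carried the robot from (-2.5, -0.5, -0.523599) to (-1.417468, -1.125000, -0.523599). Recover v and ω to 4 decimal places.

Δθ = -0.523599 − -0.523599 = 0.000000
ω = Δθ/dt = 0.000000/1.0 = 0.0000
ω = 0 → v = (Δx·cos θ + Δy·sin θ)/dt = 1.2500

v = 1.2500, ω = 0.0000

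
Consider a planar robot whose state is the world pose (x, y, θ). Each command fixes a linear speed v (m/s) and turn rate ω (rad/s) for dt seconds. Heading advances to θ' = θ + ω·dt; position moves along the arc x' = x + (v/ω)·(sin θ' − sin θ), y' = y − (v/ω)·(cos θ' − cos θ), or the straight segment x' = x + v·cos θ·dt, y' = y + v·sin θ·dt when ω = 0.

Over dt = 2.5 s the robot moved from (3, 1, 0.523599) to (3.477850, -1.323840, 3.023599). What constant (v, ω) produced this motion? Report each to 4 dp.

Δθ = 3.023599 − 0.523599 = 2.500000
ω = Δθ/dt = 2.500000/2.5 = 1.0000
R = −Δy/(cos θ' − cos θ) = -1.2500
v = R·ω = -1.2500·1.0000 = -1.2500

v = -1.2500, ω = 1.0000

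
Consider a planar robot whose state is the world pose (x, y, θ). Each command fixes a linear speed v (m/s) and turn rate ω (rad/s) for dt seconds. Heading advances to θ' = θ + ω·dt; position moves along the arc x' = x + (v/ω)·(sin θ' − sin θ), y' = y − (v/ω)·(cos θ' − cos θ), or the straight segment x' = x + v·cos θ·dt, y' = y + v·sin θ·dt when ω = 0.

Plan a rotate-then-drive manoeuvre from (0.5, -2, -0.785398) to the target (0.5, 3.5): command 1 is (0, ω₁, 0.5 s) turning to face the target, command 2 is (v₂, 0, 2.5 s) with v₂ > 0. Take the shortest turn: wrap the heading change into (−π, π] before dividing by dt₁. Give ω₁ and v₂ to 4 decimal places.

ω₁ = 4.7124, v₂ = 2.2000

heading to target = atan2(3.5−-2, 0.5−0.5) = 1.5708
Δθ = wrap(1.5708 − -0.7854) = 2.3562; ω₁ = Δθ/dt₁ = 4.7124
distance = √((0.5−0.5)² + (3.5−-2)²) = 5.5000; v₂ = distance/dt₂ = 2.2000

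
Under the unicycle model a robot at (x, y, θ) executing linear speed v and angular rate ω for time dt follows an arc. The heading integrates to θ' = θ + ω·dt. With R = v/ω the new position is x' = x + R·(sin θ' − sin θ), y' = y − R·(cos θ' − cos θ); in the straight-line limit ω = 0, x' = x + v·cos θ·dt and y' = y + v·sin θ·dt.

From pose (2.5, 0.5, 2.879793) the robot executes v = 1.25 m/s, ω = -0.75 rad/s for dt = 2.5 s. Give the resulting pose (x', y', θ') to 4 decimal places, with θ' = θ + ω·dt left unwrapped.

(1.5246, 3.0036, 1.0048)

θ' = 2.8798 + -0.75·2.5 = 1.0048
R = v/ω = 1.25/-0.75 = -1.6667
x' = 2.5 + -1.6667·(sin 1.0048 − sin 2.8798) = 1.5246
y' = 0.5 − -1.6667·(cos 1.0048 − cos 2.8798) = 3.0036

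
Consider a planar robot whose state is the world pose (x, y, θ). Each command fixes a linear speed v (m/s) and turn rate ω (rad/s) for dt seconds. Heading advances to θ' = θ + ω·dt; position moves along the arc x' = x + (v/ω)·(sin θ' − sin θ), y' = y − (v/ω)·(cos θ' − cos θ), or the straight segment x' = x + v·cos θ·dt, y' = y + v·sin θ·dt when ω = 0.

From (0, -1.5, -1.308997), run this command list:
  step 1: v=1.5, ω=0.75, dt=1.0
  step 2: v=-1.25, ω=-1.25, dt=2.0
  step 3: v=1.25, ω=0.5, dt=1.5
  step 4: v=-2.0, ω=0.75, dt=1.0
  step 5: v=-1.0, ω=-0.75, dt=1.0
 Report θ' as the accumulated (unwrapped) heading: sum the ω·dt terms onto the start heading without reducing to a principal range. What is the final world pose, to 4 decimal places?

(0.7171, 1.0964, -2.3090)

step 1: θ'=-0.5590 (R=2.0000) → pose (0.8712, -2.6779, -0.5590)
step 2: θ'=-3.0590 (R=1.0000) → pose (1.3190, -0.8336, -3.0590)
step 3: θ'=-2.3090 (R=2.5000) → pose (-0.3239, -1.6426, -2.3090)
step 4: θ'=-1.5590 (R=-2.6667) → pose (0.3701, 0.1834, -1.5590)
step 5: θ'=-2.3090 (R=1.3333) → pose (0.7171, 1.0964, -2.3090)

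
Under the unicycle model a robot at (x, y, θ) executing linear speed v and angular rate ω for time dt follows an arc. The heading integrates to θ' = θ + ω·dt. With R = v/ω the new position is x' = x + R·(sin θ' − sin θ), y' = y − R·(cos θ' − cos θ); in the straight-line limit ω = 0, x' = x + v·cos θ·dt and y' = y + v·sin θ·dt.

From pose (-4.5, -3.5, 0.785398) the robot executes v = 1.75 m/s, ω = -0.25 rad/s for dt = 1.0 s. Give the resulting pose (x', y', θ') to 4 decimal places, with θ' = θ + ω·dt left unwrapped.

θ' = 0.7854 + -0.25·1.0 = 0.5354
R = v/ω = 1.75/-0.25 = -7.0000
x' = -4.5 + -7.0000·(sin 0.5354 − sin 0.7854) = -3.1215
y' = -3.5 − -7.0000·(cos 0.5354 − cos 0.7854) = -2.4293

(-3.1215, -2.4293, 0.5354)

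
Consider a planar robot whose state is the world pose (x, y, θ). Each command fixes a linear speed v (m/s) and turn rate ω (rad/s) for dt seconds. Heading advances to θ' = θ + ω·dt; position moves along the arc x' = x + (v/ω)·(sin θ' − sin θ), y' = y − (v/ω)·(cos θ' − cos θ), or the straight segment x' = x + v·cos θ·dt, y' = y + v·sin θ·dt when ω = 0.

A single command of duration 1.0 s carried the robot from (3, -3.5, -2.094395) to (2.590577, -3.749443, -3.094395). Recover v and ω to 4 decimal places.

v = 0.5000, ω = -1.0000

Δθ = -3.094395 − -2.094395 = -1.000000
ω = Δθ/dt = -1.000000/1.0 = -1.0000
R = Δx/(sin θ' − sin θ) = -0.5000
v = R·ω = -0.5000·-1.0000 = 0.5000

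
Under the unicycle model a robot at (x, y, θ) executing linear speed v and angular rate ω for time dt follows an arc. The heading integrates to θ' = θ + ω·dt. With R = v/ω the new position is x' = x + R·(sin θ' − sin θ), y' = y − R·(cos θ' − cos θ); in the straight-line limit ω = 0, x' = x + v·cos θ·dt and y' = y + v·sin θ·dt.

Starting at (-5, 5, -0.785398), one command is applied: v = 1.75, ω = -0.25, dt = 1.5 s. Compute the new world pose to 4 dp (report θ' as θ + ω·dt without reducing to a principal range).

(-3.5310, 2.8431, -1.1604)

θ' = -0.7854 + -0.25·1.5 = -1.1604
R = v/ω = 1.75/-0.25 = -7.0000
x' = -5 + -7.0000·(sin -1.1604 − sin -0.7854) = -3.5310
y' = 5 − -7.0000·(cos -1.1604 − cos -0.7854) = 2.8431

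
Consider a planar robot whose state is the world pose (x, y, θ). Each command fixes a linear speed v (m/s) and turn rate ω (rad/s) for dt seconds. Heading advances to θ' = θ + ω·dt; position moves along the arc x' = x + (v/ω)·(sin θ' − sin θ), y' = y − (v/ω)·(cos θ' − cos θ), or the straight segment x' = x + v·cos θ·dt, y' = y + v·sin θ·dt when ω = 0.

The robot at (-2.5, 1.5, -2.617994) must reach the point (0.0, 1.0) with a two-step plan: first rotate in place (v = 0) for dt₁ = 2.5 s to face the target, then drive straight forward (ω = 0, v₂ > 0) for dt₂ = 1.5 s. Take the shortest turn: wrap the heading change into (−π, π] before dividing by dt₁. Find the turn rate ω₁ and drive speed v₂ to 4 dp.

heading to target = atan2(1−1.5, 0−-2.5) = -0.1974
Δθ = wrap(-0.1974 − -2.6180) = 2.4206; ω₁ = Δθ/dt₁ = 0.9682
distance = √((0−-2.5)² + (1−1.5)²) = 2.5495; v₂ = distance/dt₂ = 1.6997

ω₁ = 0.9682, v₂ = 1.6997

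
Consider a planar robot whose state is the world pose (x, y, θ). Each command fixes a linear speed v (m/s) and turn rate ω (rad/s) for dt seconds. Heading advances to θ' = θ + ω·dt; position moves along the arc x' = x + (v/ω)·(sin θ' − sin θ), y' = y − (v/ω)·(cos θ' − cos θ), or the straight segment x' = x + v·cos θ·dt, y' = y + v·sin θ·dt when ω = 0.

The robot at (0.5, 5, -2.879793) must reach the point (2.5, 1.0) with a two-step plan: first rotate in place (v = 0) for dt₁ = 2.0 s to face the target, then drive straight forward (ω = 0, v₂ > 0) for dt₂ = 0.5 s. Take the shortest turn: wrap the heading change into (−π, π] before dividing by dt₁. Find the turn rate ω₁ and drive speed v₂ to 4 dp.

ω₁ = 0.8863, v₂ = 8.9443

heading to target = atan2(1−5, 2.5−0.5) = -1.1071
Δθ = wrap(-1.1071 − -2.8798) = 1.7726; ω₁ = Δθ/dt₁ = 0.8863
distance = √((2.5−0.5)² + (1−5)²) = 4.4721; v₂ = distance/dt₂ = 8.9443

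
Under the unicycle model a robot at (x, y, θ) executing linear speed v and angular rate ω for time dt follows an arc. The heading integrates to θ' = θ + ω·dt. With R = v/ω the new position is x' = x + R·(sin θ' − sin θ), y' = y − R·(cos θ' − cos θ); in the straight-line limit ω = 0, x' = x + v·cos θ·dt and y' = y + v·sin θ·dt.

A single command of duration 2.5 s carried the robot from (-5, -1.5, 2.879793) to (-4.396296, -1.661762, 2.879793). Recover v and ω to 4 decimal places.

v = -0.2500, ω = 0.0000

Δθ = 2.879793 − 2.879793 = 0.000000
ω = Δθ/dt = 0.000000/2.5 = 0.0000
ω = 0 → v = (Δx·cos θ + Δy·sin θ)/dt = -0.2500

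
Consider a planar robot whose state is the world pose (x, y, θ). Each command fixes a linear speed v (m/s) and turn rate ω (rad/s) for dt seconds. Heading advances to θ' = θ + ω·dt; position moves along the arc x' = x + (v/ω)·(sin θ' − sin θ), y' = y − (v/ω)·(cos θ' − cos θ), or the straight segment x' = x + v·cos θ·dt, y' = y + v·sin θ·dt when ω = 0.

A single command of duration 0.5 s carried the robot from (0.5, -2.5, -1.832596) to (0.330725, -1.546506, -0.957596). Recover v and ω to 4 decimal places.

Δθ = -0.957596 − -1.832596 = 0.875000
ω = Δθ/dt = 0.875000/0.5 = 1.7500
R = −Δy/(cos θ' − cos θ) = -1.1429
v = R·ω = -1.1429·1.7500 = -2.0000

v = -2.0000, ω = 1.7500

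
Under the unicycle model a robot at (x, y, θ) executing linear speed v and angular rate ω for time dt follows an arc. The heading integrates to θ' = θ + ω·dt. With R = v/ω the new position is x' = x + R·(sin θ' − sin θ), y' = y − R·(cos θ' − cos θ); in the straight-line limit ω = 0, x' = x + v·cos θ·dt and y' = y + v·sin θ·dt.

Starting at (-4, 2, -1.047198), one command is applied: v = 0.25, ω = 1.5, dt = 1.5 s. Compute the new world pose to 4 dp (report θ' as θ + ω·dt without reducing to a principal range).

(-3.7002, 2.0234, 1.2028)

θ' = -1.0472 + 1.5·1.5 = 1.2028
R = v/ω = 0.25/1.5 = 0.1667
x' = -4 + 0.1667·(sin 1.2028 − sin -1.0472) = -3.7002
y' = 2 − 0.1667·(cos 1.2028 − cos -1.0472) = 2.0234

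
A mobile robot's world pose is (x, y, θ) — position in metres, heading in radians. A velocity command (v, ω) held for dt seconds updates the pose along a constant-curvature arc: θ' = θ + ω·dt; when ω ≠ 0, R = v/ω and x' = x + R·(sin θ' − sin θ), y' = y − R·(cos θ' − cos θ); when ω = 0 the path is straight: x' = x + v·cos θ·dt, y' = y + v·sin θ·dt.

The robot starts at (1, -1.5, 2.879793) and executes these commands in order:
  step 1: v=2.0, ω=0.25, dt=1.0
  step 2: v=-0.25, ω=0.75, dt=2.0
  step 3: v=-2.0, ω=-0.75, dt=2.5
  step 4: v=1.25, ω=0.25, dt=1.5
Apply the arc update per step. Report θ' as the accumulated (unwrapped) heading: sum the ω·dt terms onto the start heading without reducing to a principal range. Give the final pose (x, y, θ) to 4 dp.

step 1: θ'=3.1298 (R=8.0000) → pose (-0.9762, -1.2280, 3.1298)
step 2: θ'=4.6298 (R=-0.3333) → pose (-0.6400, -0.9222, 4.6298)
step 3: θ'=2.7548 (R=2.6667) → pose (3.0235, 1.3275, 2.7548)
step 4: θ'=3.1298 (R=5.0000) → pose (1.1963, 1.6965, 3.1298)

(1.1963, 1.6965, 3.1298)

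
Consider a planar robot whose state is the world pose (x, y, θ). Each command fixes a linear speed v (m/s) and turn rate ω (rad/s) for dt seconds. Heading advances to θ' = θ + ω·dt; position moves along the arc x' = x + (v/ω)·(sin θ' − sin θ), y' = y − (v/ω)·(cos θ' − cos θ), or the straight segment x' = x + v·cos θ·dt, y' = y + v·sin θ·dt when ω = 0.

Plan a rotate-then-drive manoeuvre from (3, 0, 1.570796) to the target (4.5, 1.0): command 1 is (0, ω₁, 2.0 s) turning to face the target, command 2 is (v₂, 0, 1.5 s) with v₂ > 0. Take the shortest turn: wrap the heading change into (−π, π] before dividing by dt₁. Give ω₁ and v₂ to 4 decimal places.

heading to target = atan2(1−0, 4.5−3) = 0.5880
Δθ = wrap(0.5880 − 1.5708) = -0.9828; ω₁ = Δθ/dt₁ = -0.4914
distance = √((4.5−3)² + (1−0)²) = 1.8028; v₂ = distance/dt₂ = 1.2019

ω₁ = -0.4914, v₂ = 1.2019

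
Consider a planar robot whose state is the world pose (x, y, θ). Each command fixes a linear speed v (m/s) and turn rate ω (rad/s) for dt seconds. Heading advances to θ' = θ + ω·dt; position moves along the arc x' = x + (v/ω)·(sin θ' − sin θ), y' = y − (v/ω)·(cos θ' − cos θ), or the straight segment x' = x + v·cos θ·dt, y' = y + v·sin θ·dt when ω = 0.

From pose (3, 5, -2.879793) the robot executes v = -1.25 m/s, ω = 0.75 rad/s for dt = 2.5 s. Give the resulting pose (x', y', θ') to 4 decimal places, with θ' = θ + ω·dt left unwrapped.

(3.9754, 7.5036, -1.0048)

θ' = -2.8798 + 0.75·2.5 = -1.0048
R = v/ω = -1.25/0.75 = -1.6667
x' = 3 + -1.6667·(sin -1.0048 − sin -2.8798) = 3.9754
y' = 5 − -1.6667·(cos -1.0048 − cos -2.8798) = 7.5036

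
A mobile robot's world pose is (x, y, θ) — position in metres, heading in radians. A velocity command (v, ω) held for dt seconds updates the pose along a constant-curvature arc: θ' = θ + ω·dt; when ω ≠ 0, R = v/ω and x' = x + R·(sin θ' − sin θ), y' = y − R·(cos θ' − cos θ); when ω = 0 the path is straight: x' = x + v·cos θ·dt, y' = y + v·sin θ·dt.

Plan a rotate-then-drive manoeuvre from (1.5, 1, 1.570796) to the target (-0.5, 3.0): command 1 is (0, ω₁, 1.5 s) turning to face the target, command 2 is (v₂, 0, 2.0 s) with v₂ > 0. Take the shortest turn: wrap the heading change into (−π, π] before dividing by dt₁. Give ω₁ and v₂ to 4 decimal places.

ω₁ = 0.5236, v₂ = 1.4142

heading to target = atan2(3−1, -0.5−1.5) = 2.3562
Δθ = wrap(2.3562 − 1.5708) = 0.7854; ω₁ = Δθ/dt₁ = 0.5236
distance = √((-0.5−1.5)² + (3−1)²) = 2.8284; v₂ = distance/dt₂ = 1.4142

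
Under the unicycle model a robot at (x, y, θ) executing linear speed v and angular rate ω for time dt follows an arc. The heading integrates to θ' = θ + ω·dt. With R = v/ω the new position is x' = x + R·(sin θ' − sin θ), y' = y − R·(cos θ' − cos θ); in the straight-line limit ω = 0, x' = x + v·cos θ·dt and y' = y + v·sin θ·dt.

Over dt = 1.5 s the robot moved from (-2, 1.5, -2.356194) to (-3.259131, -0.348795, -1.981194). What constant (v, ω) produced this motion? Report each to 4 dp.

v = 1.5000, ω = 0.2500

Δθ = -1.981194 − -2.356194 = 0.375000
ω = Δθ/dt = 0.375000/1.5 = 0.2500
R = −Δy/(cos θ' − cos θ) = 6.0000
v = R·ω = 6.0000·0.2500 = 1.5000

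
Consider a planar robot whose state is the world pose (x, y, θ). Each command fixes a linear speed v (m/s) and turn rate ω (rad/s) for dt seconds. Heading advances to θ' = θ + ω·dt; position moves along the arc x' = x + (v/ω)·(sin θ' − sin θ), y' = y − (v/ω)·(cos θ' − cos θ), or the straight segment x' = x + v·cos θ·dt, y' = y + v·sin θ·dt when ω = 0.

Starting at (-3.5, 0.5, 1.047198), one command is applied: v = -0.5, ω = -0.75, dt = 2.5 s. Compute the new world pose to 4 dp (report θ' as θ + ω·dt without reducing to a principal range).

(-4.5683, 0.3823, -0.8278)

θ' = 1.0472 + -0.75·2.5 = -0.8278
R = v/ω = -0.5/-0.75 = 0.6667
x' = -3.5 + 0.6667·(sin -0.8278 − sin 1.0472) = -4.5683
y' = 0.5 − 0.6667·(cos -0.8278 − cos 1.0472) = 0.3823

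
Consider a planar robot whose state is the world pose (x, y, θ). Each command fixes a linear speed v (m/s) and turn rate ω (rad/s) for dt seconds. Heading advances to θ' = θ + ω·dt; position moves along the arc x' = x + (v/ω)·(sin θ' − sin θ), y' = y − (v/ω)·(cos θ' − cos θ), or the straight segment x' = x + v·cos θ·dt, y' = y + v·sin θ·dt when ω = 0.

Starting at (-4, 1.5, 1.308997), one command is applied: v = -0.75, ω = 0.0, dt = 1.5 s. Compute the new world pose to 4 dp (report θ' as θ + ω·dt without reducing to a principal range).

(-4.2912, 0.4133, 1.3090)

θ' = 1.3090 + 0.0·1.5 = 1.3090
ω = 0 → straight: x' = -4 + -0.75·cos(1.3090)·1.5 = -4.2912
y' = 1.5 + -0.75·sin(1.3090)·1.5 = 0.4133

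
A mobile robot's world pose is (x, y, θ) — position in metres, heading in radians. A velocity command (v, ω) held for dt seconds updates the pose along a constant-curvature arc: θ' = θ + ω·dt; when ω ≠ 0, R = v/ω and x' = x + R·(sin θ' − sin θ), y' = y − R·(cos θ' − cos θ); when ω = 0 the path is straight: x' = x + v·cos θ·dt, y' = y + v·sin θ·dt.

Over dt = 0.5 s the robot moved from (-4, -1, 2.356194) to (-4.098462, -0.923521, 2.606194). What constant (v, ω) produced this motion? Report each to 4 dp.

v = 0.2500, ω = 0.5000

Δθ = 2.606194 − 2.356194 = 0.250000
ω = Δθ/dt = 0.250000/0.5 = 0.5000
R = Δx/(sin θ' − sin θ) = 0.5000
v = R·ω = 0.5000·0.5000 = 0.2500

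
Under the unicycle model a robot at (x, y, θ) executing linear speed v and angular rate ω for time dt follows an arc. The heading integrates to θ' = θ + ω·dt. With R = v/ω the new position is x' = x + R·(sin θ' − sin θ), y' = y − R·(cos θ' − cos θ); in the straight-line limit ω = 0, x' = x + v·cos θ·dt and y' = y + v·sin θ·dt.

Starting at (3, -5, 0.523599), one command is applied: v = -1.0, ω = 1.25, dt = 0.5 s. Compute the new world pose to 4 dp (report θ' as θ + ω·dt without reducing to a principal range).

θ' = 0.5236 + 1.25·0.5 = 1.1486
R = v/ω = -1.0/1.25 = -0.8000
x' = 3 + -0.8000·(sin 1.1486 − sin 0.5236) = 2.6702
y' = -5 − -0.8000·(cos 1.1486 − cos 0.5236) = -5.3650

(2.6702, -5.3650, 1.1486)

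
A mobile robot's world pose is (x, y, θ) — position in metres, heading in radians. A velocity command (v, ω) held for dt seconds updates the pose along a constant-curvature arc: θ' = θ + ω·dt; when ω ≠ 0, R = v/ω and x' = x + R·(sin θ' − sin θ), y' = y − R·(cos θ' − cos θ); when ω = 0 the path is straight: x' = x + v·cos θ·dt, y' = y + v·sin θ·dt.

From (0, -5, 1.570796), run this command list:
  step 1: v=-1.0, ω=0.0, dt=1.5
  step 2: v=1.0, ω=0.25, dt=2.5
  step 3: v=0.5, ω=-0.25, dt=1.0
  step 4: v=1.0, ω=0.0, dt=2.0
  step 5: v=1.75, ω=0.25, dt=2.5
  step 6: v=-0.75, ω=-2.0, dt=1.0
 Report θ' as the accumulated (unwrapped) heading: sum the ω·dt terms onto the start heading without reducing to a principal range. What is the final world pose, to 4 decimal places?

step 1: θ'=1.5708 (straight) → pose (0.0000, -6.5000, 1.5708)
step 2: θ'=2.1958 (R=4.0000) → pose (-0.7561, -4.1596, 2.1958)
step 3: θ'=1.9458 (R=-2.0000) → pose (-0.9952, -3.7220, 1.9458)
step 4: θ'=1.9458 (straight) → pose (-1.7278, -1.8609, 1.9458)
step 5: θ'=2.5708 (R=7.0000) → pose (-4.4592, 1.4654, 2.5708)
step 6: θ'=0.5708 (R=0.3750) → pose (-4.4592, 0.8343, 0.5708)

(-4.4592, 0.8343, 0.5708)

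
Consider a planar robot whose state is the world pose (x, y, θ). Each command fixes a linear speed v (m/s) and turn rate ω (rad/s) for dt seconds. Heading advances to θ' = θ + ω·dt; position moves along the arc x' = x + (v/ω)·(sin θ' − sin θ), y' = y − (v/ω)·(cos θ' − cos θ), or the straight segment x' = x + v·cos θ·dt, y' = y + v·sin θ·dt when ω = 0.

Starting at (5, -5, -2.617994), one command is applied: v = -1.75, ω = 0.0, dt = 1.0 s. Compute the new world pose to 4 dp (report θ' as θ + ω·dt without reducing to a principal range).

θ' = -2.6180 + 0.0·1.0 = -2.6180
ω = 0 → straight: x' = 5 + -1.75·cos(-2.6180)·1.0 = 6.5155
y' = -5 + -1.75·sin(-2.6180)·1.0 = -4.1250

(6.5155, -4.1250, -2.6180)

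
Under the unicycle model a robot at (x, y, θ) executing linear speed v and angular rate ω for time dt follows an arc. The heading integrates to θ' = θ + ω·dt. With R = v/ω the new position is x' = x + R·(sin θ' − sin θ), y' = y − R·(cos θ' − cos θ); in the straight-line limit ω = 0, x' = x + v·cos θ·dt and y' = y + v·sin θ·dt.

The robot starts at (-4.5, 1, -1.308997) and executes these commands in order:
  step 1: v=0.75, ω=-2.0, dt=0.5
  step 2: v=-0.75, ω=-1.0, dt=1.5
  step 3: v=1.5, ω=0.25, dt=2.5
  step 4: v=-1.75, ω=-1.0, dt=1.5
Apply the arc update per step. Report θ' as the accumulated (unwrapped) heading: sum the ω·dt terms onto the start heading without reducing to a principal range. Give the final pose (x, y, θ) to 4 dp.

(-5.3501, 0.3182, -4.6840)

step 1: θ'=-2.3090 (R=-0.3750) → pose (-4.5848, 0.6506, -2.3090)
step 2: θ'=-3.8090 (R=0.7500) → pose (-3.5659, 0.7349, -3.8090)
step 3: θ'=-3.1840 (R=6.0000) → pose (-7.0252, 2.0170, -3.1840)
step 4: θ'=-4.6840 (R=1.7500) → pose (-5.3501, 0.3182, -4.6840)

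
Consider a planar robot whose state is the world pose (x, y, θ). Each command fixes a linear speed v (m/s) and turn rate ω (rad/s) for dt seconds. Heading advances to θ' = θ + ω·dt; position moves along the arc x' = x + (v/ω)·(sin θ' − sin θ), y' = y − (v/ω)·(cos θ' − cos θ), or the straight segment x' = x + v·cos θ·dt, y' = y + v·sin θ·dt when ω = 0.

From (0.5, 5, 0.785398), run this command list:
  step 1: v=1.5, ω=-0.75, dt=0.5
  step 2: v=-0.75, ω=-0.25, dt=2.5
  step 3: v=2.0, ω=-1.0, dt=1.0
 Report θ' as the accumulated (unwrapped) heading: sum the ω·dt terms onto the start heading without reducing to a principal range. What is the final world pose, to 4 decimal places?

step 1: θ'=0.4104 (R=-2.0000) → pose (1.1163, 5.4197, 0.4104)
step 2: θ'=-0.2146 (R=3.0000) → pose (-0.7195, 5.2394, -0.2146)
step 3: θ'=-1.2146 (R=-2.0000) → pose (0.7290, 3.9827, -1.2146)

(0.7290, 3.9827, -1.2146)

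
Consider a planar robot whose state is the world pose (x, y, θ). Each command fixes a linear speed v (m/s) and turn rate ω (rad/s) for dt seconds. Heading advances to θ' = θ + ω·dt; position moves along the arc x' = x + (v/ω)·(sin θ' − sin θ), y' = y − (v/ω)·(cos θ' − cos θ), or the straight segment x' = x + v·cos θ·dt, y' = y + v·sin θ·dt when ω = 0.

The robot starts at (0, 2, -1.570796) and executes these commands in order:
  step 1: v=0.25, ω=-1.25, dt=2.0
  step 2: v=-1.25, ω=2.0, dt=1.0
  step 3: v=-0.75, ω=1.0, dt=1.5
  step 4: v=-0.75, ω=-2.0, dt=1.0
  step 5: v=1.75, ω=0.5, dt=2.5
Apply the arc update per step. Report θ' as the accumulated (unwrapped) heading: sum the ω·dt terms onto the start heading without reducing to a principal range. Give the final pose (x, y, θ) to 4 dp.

step 1: θ'=-4.0708 (R=-0.2000) → pose (-0.3602, 1.8803, -4.0708)
step 2: θ'=-2.0708 (R=-0.6250) → pose (0.6890, 1.9547, -2.0708)
step 3: θ'=-0.5708 (R=-0.7500) → pose (0.4360, 2.9454, -0.5708)
step 4: θ'=-2.5708 (R=0.3750) → pose (0.4360, 3.5765, -2.5708)
step 5: θ'=-1.3208 (R=3.5000) → pose (-1.0641, -0.2346, -1.3208)

(-1.0641, -0.2346, -1.3208)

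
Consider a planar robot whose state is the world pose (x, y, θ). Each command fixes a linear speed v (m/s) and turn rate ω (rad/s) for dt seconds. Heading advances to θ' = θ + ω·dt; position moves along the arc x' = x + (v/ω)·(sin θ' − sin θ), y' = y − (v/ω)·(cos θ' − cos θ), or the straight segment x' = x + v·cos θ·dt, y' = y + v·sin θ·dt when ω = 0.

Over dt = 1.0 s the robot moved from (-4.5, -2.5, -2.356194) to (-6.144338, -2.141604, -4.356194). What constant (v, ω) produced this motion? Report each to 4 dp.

Δθ = -4.356194 − -2.356194 = -2.000000
ω = Δθ/dt = -2.000000/1.0 = -2.0000
R = Δx/(sin θ' − sin θ) = -1.0000
v = R·ω = -1.0000·-2.0000 = 2.0000

v = 2.0000, ω = -2.0000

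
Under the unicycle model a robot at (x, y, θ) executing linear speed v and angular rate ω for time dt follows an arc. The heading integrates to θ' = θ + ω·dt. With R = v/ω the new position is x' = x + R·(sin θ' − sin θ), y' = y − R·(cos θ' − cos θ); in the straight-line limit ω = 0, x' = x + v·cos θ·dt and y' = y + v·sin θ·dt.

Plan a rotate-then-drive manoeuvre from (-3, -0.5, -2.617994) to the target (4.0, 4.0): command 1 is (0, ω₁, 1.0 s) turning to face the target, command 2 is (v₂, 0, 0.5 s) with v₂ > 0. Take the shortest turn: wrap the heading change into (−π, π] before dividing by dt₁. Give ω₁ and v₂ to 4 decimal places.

heading to target = atan2(4−-0.5, 4−-3) = 0.5713
Δθ = wrap(0.5713 − -2.6180) = -3.0939; ω₁ = Δθ/dt₁ = -3.0939
distance = √((4−-3)² + (4−-0.5)²) = 8.3217; v₂ = distance/dt₂ = 16.6433

ω₁ = -3.0939, v₂ = 16.6433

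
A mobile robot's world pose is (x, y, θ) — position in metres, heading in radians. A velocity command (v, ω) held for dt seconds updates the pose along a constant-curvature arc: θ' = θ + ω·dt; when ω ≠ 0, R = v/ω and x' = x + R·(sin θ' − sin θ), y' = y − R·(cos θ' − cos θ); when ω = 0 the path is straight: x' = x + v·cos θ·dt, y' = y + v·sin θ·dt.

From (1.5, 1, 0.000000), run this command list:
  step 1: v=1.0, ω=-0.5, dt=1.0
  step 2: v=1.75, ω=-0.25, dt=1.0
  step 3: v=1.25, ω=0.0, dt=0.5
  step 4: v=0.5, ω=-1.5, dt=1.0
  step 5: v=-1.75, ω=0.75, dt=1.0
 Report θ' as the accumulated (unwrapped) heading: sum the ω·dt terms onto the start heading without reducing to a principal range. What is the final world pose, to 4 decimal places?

(4.8758, 0.4854, -1.5000)

step 1: θ'=-0.5000 (R=-2.0000) → pose (2.4589, 0.7552, -0.5000)
step 2: θ'=-0.7500 (R=-7.0000) → pose (3.8743, -0.2661, -0.7500)
step 3: θ'=-0.7500 (straight) → pose (4.3316, -0.6921, -0.7500)
step 4: θ'=-2.2500 (R=-0.3333) → pose (4.3638, -1.1454, -2.2500)
step 5: θ'=-1.5000 (R=-2.3333) → pose (4.8758, 0.4854, -1.5000)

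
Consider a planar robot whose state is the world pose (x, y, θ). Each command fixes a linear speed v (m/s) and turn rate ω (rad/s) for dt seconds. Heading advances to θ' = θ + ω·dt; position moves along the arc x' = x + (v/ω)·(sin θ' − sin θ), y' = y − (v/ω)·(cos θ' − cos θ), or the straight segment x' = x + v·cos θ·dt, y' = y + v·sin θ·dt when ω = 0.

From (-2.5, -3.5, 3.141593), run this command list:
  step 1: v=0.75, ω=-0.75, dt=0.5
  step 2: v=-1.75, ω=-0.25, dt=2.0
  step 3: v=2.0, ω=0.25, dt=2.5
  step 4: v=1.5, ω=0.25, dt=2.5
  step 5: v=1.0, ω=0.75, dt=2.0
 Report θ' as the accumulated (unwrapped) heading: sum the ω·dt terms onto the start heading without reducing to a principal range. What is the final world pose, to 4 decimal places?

step 1: θ'=2.7666 (R=-1.0000) → pose (-2.8663, -3.4305, 2.7666)
step 2: θ'=2.2666 (R=7.0000) → pose (-0.0574, -5.4571, 2.2666)
step 3: θ'=2.8916 (R=8.0000) → pose (-4.2185, -2.8338, 2.8916)
step 4: θ'=3.5166 (R=6.0000) → pose (-7.9006, -3.0642, 3.5166)
step 5: θ'=5.0166 (R=1.3333) → pose (-8.6843, -4.7042, 5.0166)

(-8.6843, -4.7042, 5.0166)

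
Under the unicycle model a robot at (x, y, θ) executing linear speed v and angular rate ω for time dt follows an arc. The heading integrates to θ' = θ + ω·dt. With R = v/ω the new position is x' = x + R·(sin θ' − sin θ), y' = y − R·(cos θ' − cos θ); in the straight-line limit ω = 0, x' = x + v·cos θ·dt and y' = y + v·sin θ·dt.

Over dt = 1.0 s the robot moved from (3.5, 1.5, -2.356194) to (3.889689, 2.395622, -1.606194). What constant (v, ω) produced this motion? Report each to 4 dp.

v = -1.0000, ω = 0.7500

Δθ = -1.606194 − -2.356194 = 0.750000
ω = Δθ/dt = 0.750000/1.0 = 0.7500
R = −Δy/(cos θ' − cos θ) = -1.3333
v = R·ω = -1.3333·0.7500 = -1.0000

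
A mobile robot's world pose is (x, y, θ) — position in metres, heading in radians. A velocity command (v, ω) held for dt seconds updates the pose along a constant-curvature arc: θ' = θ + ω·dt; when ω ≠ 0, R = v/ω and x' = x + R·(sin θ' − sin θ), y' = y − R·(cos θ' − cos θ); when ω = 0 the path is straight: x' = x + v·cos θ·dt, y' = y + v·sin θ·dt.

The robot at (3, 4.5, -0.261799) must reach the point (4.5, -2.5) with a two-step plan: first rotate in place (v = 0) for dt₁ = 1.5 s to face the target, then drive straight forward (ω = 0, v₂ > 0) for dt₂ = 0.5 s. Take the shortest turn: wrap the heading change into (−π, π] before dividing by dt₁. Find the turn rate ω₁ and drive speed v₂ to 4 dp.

ω₁ = -0.7319, v₂ = 14.3178

heading to target = atan2(-2.5−4.5, 4.5−3) = -1.3597
Δθ = wrap(-1.3597 − -0.2618) = -1.0979; ω₁ = Δθ/dt₁ = -0.7319
distance = √((4.5−3)² + (-2.5−4.5)²) = 7.1589; v₂ = distance/dt₂ = 14.3178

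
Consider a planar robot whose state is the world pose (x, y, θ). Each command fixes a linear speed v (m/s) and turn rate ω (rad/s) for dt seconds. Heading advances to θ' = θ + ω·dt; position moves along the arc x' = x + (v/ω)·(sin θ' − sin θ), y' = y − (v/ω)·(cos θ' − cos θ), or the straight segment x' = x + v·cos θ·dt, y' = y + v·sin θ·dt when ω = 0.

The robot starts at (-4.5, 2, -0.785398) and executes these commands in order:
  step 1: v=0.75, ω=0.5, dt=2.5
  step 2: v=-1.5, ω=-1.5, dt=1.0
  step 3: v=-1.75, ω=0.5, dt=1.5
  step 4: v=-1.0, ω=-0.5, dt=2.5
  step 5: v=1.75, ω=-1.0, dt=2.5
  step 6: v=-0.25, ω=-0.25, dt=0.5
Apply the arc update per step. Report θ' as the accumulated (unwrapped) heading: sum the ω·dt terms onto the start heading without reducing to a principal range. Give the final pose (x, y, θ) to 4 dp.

(-10.5768, 4.2643, -4.1604)

step 1: θ'=0.4646 (R=1.5000) → pose (-2.7672, 1.7197, 0.4646)
step 2: θ'=-1.0354 (R=1.0000) → pose (-4.0754, 2.1035, -1.0354)
step 3: θ'=-0.2854 (R=-3.5000) → pose (-6.1002, 3.6763, -0.2854)
step 4: θ'=-1.5354 (R=2.0000) → pose (-7.5359, 5.5246, -1.5354)
step 5: θ'=-4.0354 (R=-1.7500) → pose (-10.6488, 4.3664, -4.0354)
step 6: θ'=-4.1604 (R=1.0000) → pose (-10.5768, 4.2643, -4.1604)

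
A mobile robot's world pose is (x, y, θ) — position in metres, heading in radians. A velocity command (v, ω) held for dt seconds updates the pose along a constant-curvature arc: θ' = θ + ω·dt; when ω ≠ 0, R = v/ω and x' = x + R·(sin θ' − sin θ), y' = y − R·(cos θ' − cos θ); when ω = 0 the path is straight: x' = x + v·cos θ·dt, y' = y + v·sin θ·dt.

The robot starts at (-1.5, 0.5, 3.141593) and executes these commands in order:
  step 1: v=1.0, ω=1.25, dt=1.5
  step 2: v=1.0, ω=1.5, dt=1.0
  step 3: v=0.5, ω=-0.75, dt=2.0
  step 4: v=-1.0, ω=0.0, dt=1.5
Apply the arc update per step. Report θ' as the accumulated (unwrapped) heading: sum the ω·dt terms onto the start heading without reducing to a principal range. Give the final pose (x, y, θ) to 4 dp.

step 1: θ'=5.0166 (R=0.8000) → pose (-2.2633, -0.5396, 5.0166)
step 2: θ'=6.5166 (R=0.6667) → pose (-1.4730, -0.9885, 6.5166)
step 3: θ'=5.0166 (R=-0.6667) → pose (-0.6828, -1.4374, 5.0166)
step 4: θ'=5.0166 (straight) → pose (-1.1321, -0.0063, 5.0166)

(-1.1321, -0.0063, 5.0166)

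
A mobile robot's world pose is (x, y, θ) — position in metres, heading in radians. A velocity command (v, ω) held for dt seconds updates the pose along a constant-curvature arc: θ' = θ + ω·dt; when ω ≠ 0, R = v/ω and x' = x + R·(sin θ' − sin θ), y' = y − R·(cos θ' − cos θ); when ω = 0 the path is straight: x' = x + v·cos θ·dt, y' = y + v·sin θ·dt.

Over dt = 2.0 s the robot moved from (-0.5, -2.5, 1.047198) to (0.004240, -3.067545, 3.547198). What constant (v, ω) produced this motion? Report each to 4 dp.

Δθ = 3.547198 − 1.047198 = 2.500000
ω = Δθ/dt = 2.500000/2.0 = 1.2500
R = −Δy/(cos θ' − cos θ) = -0.4000
v = R·ω = -0.4000·1.2500 = -0.5000

v = -0.5000, ω = 1.2500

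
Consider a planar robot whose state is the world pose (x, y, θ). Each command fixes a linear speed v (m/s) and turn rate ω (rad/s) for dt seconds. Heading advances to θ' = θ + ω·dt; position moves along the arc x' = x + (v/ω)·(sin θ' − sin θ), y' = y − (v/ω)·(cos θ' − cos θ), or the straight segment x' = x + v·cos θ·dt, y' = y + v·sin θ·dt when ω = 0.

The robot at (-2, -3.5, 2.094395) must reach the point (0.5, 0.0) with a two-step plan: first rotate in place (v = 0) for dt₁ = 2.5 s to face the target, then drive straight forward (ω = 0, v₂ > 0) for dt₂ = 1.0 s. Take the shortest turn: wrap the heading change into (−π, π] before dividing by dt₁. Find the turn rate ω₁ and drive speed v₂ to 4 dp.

ω₁ = -0.4575, v₂ = 4.3012

heading to target = atan2(0−-3.5, 0.5−-2) = 0.9505
Δθ = wrap(0.9505 − 2.0944) = -1.1438; ω₁ = Δθ/dt₁ = -0.4575
distance = √((0.5−-2)² + (0−-3.5)²) = 4.3012; v₂ = distance/dt₂ = 4.3012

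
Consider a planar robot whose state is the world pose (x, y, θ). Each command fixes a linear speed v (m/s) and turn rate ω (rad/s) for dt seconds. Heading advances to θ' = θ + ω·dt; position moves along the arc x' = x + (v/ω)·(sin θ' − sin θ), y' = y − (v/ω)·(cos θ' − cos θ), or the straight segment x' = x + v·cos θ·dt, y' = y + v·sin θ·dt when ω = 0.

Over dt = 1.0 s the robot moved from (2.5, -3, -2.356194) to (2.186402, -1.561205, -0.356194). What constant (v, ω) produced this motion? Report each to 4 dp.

v = -1.7500, ω = 2.0000

Δθ = -0.356194 − -2.356194 = 2.000000
ω = Δθ/dt = 2.000000/1.0 = 2.0000
R = −Δy/(cos θ' − cos θ) = -0.8750
v = R·ω = -0.8750·2.0000 = -1.7500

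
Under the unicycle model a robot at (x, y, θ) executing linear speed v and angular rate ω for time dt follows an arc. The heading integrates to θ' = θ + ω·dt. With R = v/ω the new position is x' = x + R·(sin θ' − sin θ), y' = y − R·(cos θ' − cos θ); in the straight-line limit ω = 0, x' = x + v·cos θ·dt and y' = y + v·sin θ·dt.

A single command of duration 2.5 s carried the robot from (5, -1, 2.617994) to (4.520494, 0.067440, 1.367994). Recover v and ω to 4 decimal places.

Δθ = 1.367994 − 2.617994 = -1.250000
ω = Δθ/dt = -1.250000/2.5 = -0.5000
R = −Δy/(cos θ' − cos θ) = -1.0000
v = R·ω = -1.0000·-0.5000 = 0.5000

v = 0.5000, ω = -0.5000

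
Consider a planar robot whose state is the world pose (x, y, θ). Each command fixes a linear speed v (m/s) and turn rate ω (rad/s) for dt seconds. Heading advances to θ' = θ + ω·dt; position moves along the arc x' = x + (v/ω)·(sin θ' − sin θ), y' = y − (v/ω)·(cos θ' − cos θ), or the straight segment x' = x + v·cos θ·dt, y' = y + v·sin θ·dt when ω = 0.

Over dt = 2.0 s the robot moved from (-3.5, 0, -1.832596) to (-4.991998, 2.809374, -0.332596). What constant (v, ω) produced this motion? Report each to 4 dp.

v = -1.7500, ω = 0.7500

Δθ = -0.332596 − -1.832596 = 1.500000
ω = Δθ/dt = 1.500000/2.0 = 0.7500
R = −Δy/(cos θ' − cos θ) = -2.3333
v = R·ω = -2.3333·0.7500 = -1.7500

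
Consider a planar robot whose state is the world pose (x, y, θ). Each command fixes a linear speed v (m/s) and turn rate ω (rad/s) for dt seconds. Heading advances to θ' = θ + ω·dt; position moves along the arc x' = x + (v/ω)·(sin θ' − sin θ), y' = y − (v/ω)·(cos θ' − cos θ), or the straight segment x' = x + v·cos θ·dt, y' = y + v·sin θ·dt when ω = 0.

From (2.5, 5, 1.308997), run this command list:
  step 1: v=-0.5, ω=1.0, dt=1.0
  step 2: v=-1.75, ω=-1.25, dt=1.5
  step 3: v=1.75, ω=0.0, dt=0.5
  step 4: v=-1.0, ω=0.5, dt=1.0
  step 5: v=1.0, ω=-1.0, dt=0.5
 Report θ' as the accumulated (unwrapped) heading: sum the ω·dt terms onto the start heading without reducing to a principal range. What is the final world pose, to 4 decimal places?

step 1: θ'=2.3090 (R=-0.5000) → pose (2.6131, 4.5341, 2.3090)
step 2: θ'=0.4340 (R=1.4000) → pose (2.1663, 2.3218, 0.4340)
step 3: θ'=0.4340 (straight) → pose (2.9602, 2.6897, 0.4340)
step 4: θ'=0.9340 (R=-2.0000) → pose (2.1931, 2.0644, 0.9340)
step 5: θ'=0.4340 (R=-1.0000) → pose (2.5766, 2.3770, 0.4340)

(2.5766, 2.3770, 0.4340)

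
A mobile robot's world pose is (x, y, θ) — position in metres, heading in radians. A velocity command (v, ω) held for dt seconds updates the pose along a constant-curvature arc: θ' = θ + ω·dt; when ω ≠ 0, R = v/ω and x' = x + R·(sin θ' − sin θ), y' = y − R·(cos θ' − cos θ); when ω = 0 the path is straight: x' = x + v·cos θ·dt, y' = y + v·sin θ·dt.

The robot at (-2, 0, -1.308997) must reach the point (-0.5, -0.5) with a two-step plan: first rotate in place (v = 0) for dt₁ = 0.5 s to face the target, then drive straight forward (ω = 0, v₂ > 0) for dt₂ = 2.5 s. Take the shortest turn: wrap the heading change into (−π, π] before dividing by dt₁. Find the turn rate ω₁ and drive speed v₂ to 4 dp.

heading to target = atan2(-0.5−0, -0.5−-2) = -0.3218
Δθ = wrap(-0.3218 − -1.3090) = 0.9872; ω₁ = Δθ/dt₁ = 1.9745
distance = √((-0.5−-2)² + (-0.5−0)²) = 1.5811; v₂ = distance/dt₂ = 0.6325

ω₁ = 1.9745, v₂ = 0.6325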